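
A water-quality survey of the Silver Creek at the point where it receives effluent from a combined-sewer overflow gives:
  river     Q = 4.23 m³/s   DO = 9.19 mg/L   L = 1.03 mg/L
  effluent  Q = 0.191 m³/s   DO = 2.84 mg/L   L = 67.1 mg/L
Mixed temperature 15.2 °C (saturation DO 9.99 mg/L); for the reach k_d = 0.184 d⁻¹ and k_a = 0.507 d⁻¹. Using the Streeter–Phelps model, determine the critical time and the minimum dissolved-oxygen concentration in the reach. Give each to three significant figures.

Mixed DO = (4.23×9.19 + 0.191×2.84)/(4.23+0.191) = 39.42/4.421 = 8.916 mg/L.
Mixed L₀ = (4.23×1.03 + 0.191×67.1)/(4.421) = 17.17/4.421 = 3.884 mg/L.
Initial deficit D₀ = C_s − DO₀ = 9.99 − 8.916 = 1.074 mg/L.
t_c = (1/0.3230) ln[(0.507/0.184)(1 − 1.074×0.3230/(0.184×3.884))] = 3.096 × ln(1.418) = 1.080 d.
D_c = (0.184/0.507) × 3.884 × e^(−0.184×1.080) = 0.3629 × 3.884 × 0.8197 = 1.156 mg/L.
Minimum DO = 9.99 − 1.156 = 8.834 mg/L.

t_c ≈ 1.08 d; minimum DO ≈ 8.83 mg/L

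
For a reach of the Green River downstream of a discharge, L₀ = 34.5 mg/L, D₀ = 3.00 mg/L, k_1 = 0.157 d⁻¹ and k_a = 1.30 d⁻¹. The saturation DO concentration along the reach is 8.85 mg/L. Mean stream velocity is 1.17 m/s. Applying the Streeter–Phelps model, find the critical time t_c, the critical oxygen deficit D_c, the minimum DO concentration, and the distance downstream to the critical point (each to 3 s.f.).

t_c ≈ 0.972 d; D_c ≈ 3.58 mg/L; min DO ≈ 5.27 mg/L; x_c ≈ 98.3 km

At the critical point dD/dt = 0, so k_1 L₀ e^(−k_1 t) = k_a D. Substituting D(t) from the Streeter–Phelps equation and solving for t gives
t_c = ln[(k_a/k_1)(1 − D₀(k_a−k_1)/(k_1 L₀))] / (k_a−k_1).
Here k_a−k_1 = 1.143 d⁻¹ and 1 − D₀(k_a−k_1)/(k_1 L₀) = 1 − 3.00×1.143/(0.157×34.5) = 0.3669, so
t_c = ln(8.280 × 0.3669) / 1.143 = 1.111 / 1.143 = 0.9723 d.
D_c = (k_1/k_a) L₀ e^(−k_1 t_c) = (0.157/1.30) × 34.5 × e^(−0.157×0.9723) = 0.1208 × 34.5 × 0.8584 = 3.577 mg/L.
Minimum DO = C_s − D_c = 8.85 − 3.577 = 5.273 mg/L.
x_c = v t_c = 1.17 m/s × 0.9723 d × 86400 s/d = 98280 m ≈ 98.3 km.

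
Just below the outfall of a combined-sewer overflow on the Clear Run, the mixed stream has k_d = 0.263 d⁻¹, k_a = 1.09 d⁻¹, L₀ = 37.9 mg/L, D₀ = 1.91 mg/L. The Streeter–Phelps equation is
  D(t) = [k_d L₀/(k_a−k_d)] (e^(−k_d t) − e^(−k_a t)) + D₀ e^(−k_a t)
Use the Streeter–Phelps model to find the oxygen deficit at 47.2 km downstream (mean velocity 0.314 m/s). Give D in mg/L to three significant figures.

Travel time t = x/v = 47.2 km / (0.314 m/s) = 47200 m / 0.314 m/s = 150300 s = 1.740 d.
k_d L₀/(k_a−k_d) = 0.263×37.9/(1.09−0.263) = 9.968/0.8270 = 12.05 mg/L.
e^(−k_d t) = e^(−0.263×1.740) = 0.6328; e^(−k_a t) = e^(−1.09×1.740) = 0.1501.
D = 12.05 × (0.6328 − 0.1501) + 1.91 × 0.1501 = 5.818 + 0.2867 = 6.105 mg/L.

D ≈ 6.10 mg/L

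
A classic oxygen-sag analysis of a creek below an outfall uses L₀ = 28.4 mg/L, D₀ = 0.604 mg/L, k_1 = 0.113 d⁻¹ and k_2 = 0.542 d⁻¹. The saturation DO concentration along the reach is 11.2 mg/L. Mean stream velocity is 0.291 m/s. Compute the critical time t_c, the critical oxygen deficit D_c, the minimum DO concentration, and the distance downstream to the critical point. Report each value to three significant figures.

At the critical point dD/dt = 0, so k_1 L₀ e^(−k_1 t) = k_2 D. Substituting D(t) from the Streeter–Phelps equation and solving for t gives
t_c = ln[(k_2/k_1)(1 − D₀(k_2−k_1)/(k_1 L₀))] / (k_2−k_1).
Here k_2−k_1 = 0.4290 d⁻¹ and 1 − D₀(k_2−k_1)/(k_1 L₀) = 1 − 0.604×0.4290/(0.113×28.4) = 0.9193, so
t_c = ln(4.796 × 0.9193) / 0.4290 = 1.484 / 0.4290 = 3.458 d.
D_c = (k_1/k_2) L₀ e^(−k_1 t_c) = (0.113/0.542) × 28.4 × e^(−0.113×3.458) = 0.2085 × 28.4 × 0.6765 = 4.006 mg/L.
Minimum DO = C_s − D_c = 11.2 − 4.006 = 7.194 mg/L.
x_c = v t_c = 0.291 m/s × 3.458 d × 86400 s/d = 86950 m ≈ 87.0 km.

t_c ≈ 3.46 d; D_c ≈ 4.01 mg/L; min DO ≈ 7.19 mg/L; x_c ≈ 87.0 km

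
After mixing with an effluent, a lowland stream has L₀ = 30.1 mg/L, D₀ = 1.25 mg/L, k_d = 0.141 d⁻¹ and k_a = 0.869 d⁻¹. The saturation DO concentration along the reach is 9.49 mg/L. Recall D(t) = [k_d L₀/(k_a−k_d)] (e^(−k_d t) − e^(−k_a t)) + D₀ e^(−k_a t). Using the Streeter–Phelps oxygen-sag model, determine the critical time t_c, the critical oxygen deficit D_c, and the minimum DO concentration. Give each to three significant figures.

t_c = [1/(k_a−k_d)] ln[(k_a/k_d)(1 − D₀(k_a−k_d)/(k_d L₀))]
= [1/(0.869−0.141)] ln[(0.869/0.141)(1 − 1.25×0.7280/(0.141×30.1))]
= (1/0.7280) ln[6.163 × 0.7856] = 1.374 × ln(4.842) = 1.374 × 1.577 = 2.167 d.
D_c = (k_d/k_a) L₀ e^(−k_d t_c) = (0.141/0.869) × 30.1 × e^(−0.141×2.167) = 0.1623 × 30.1 × 0.7368 = 3.598 mg/L.
Minimum DO = C_s − D_c = 9.49 − 3.598 = 5.892 mg/L.

t_c ≈ 2.17 d; D_c ≈ 3.60 mg/L; min DO ≈ 5.89 mg/L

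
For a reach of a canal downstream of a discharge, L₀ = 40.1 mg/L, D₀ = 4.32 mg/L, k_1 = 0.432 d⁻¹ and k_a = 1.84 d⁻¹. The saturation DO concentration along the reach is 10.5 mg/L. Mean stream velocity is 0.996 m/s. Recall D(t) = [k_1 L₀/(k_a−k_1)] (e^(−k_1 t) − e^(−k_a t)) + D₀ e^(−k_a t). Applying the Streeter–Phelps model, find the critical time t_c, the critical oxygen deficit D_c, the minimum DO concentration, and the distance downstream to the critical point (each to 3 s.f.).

t_c = [1/(k_a−k_1)] ln[(k_a/k_1)(1 − D₀(k_a−k_1)/(k_1 L₀))]
= [1/(1.84−0.432)] ln[(1.84/0.432)(1 − 4.32×1.408/(0.432×40.1))]
= (1/1.408) ln[4.259 × 0.6489] = 0.7102 × ln(2.764) = 0.7102 × 1.017 = 0.7220 d.
D_c = (k_1/k_a) L₀ e^(−k_1 t_c) = (0.432/1.84) × 40.1 × e^(−0.432×0.7220) = 0.2348 × 40.1 × 0.7320 = 6.892 mg/L.
Minimum DO = C_s − D_c = 10.5 − 6.892 = 3.608 mg/L.
x_c = v t_c = 0.996 m/s × 0.7220 d × 86400 s/d = 62130 m ≈ 62.1 km.

t_c ≈ 0.722 d; D_c ≈ 6.89 mg/L; min DO ≈ 3.61 mg/L; x_c ≈ 62.1 km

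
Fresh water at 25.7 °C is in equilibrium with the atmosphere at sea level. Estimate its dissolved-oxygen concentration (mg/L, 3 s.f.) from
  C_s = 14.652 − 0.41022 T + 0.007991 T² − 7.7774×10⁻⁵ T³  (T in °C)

C_s = 14.652 − 0.41022×25.7 + 0.007991×25.7² − 7.7774×10⁻⁵×25.7³ = 8.067 mg/L.

C_s ≈ 8.07 mg/L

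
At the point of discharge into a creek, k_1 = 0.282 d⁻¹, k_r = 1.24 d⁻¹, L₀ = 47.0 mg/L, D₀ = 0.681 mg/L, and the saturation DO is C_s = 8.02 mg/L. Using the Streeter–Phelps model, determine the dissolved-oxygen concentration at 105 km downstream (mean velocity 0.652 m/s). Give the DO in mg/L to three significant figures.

DO ≈ 1.14 mg/L

Travel time t = x/v = 105 km / (0.652 m/s) = 105000 m / 0.652 m/s = 161000 s = 1.864 d.
k_1 L₀/(k_r−k_1) = 0.282×47.0/(1.24−0.282) = 13.25/0.9580 = 13.84 mg/L.
e^(−k_1 t) = e^(−0.282×1.864) = 0.5912; e^(−k_r t) = e^(−1.24×1.864) = 0.09914.
D = 13.84 × (0.5912 − 0.09914) + 0.681 × 0.09914 = 6.808 + 0.06751 = 6.875 mg/L.
DO = C_s − D = 8.02 − 6.875 = 1.145 mg/L.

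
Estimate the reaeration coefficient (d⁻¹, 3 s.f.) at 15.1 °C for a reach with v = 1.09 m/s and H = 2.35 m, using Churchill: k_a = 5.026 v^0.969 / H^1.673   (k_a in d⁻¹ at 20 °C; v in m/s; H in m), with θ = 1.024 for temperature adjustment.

k_a ≈ 1.16 d⁻¹

k_a(20) = 5.026 × 1.09^0.969 / 2.35^1.673 = 5.026 × 1.087 / 4.176 = 1.308 d⁻¹.
k_a(15.1) = 1.308 × 1.024^(15.1−20) = 1.308 × 0.8903 = 1.165 d⁻¹.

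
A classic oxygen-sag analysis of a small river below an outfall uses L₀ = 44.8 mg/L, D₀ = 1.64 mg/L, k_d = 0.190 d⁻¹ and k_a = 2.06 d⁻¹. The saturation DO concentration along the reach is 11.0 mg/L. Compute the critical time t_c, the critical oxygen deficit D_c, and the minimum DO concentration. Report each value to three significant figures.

t_c ≈ 1.04 d; D_c ≈ 3.39 mg/L; min DO ≈ 7.61 mg/L

With k_a/k_d = 10.84 and 1 − D₀(k_a−k_d)/(k_d L₀) = 0.6397,
t_c = ln(10.84 × 0.6397) / (2.06 − 0.190) = ln(6.936) / 1.870 = 1.937/1.870 = 1.036 d.
L(t_c) = L₀ e^(−k_d t_c) = 44.8 × 0.8214 = 36.80 mg/L, and at the critical point k_a D_c = k_d L, so D_c = (0.190/2.06) × 36.80 = 3.394 mg/L.
Minimum DO = C_s − D_c = 11.0 − 3.394 = 7.606 mg/L.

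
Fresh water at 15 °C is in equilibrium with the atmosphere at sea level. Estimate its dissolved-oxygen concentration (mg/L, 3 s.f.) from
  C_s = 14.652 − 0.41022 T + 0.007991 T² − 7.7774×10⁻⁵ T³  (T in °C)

C_s ≈ 10.0 mg/L

C_s = 14.652 − 0.41022×15 + 0.007991×15² − 7.7774×10⁻⁵×15³ = 10.03 mg/L.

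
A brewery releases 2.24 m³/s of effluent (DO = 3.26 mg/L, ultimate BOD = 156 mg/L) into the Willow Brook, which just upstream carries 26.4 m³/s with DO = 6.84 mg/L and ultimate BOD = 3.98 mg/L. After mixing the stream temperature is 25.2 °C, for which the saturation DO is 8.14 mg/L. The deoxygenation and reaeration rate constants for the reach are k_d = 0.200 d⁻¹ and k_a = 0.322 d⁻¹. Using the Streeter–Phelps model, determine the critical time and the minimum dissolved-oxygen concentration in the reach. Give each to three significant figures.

Mixed DO = (26.4×6.84 + 2.24×3.26)/(26.4+2.24) = 187.9/28.64 = 6.560 mg/L.
Mixed L₀ = (26.4×3.98 + 2.24×156)/(28.64) = 454.5/28.64 = 15.87 mg/L.
Initial deficit D₀ = C_s − DO₀ = 8.14 − 6.560 = 1.580 mg/L.
t_c = (1/0.1220) ln[(0.322/0.200)(1 − 1.580×0.1220/(0.200×15.87))] = 8.197 × ln(1.512) = 3.390 d.
D_c = (0.200/0.322) × 15.87 × e^(−0.200×3.390) = 0.6211 × 15.87 × 0.5076 = 5.004 mg/L.
Minimum DO = 8.14 − 5.004 = 3.136 mg/L.

t_c ≈ 3.39 d; minimum DO ≈ 3.14 mg/L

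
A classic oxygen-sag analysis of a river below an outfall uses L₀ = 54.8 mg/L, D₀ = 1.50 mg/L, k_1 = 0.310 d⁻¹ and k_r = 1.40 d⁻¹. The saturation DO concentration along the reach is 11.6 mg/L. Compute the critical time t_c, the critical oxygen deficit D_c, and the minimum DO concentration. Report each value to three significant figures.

At the critical point dD/dt = 0, so k_1 L₀ e^(−k_1 t) = k_r D. Substituting D(t) from the Streeter–Phelps equation and solving for t gives
t_c = ln[(k_r/k_1)(1 − D₀(k_r−k_1)/(k_1 L₀))] / (k_r−k_1).
Here k_r−k_1 = 1.090 d⁻¹ and 1 − D₀(k_r−k_1)/(k_1 L₀) = 1 − 1.50×1.090/(0.310×54.8) = 0.9038, so
t_c = ln(4.516 × 0.9038) / 1.090 = 1.406 / 1.090 = 1.290 d.
L(t_c) = L₀ e^(−k_1 t_c) = 54.8 × 0.6703 = 36.73 mg/L, and at the critical point k_r D_c = k_1 L, so D_c = (0.310/1.40) × 36.73 = 8.134 mg/L.
Minimum DO = C_s − D_c = 11.6 − 8.134 = 3.466 mg/L.

t_c ≈ 1.29 d; D_c ≈ 8.13 mg/L; min DO ≈ 3.47 mg/L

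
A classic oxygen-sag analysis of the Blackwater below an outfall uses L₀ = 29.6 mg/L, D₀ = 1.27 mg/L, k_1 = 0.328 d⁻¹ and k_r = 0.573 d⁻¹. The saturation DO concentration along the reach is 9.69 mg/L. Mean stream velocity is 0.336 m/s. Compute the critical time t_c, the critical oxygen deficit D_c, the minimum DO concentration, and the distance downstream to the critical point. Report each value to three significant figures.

t_c ≈ 2.14 d; D_c ≈ 8.39 mg/L; min DO ≈ 1.30 mg/L; x_c ≈ 62.2 km

At the critical point dD/dt = 0, so k_1 L₀ e^(−k_1 t) = k_r D. Substituting D(t) from the Streeter–Phelps equation and solving for t gives
t_c = ln[(k_r/k_1)(1 − D₀(k_r−k_1)/(k_1 L₀))] / (k_r−k_1).
Here k_r−k_1 = 0.2450 d⁻¹ and 1 − D₀(k_r−k_1)/(k_1 L₀) = 1 − 1.27×0.2450/(0.328×29.6) = 0.9680, so
t_c = ln(1.747 × 0.9680) / 0.2450 = 0.5253 / 0.2450 = 2.144 d.
L(t_c) = L₀ e^(−k_1 t_c) = 29.6 × 0.4950 = 14.65 mg/L, and at the critical point k_r D_c = k_1 L, so D_c = (0.328/0.573) × 14.65 = 8.387 mg/L.
Minimum DO = C_s − D_c = 9.69 − 8.387 = 1.303 mg/L.
x_c = v t_c = 0.336 m/s × 2.144 d × 86400 s/d = 62240 m ≈ 62.2 km.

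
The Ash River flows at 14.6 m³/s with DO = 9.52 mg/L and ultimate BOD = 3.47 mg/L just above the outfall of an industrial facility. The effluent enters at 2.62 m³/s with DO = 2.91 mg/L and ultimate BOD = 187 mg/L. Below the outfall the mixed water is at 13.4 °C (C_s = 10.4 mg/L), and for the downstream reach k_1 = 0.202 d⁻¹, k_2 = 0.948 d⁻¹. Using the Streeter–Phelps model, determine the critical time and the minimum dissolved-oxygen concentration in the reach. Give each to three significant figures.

Mixed DO = (14.6×9.52 + 2.62×2.91)/(14.6+2.62) = 146.6/17.22 = 8.514 mg/L.
Mixed L₀ = (14.6×3.47 + 2.62×187)/(17.22) = 540.6/17.22 = 31.39 mg/L.
Initial deficit D₀ = C_s − DO₀ = 10.4 − 8.514 = 1.886 mg/L.
t_c = (1/0.7460) ln[(0.948/0.202)(1 − 1.886×0.7460/(0.202×31.39))] = 1.340 × ln(3.652) = 1.736 d.
D_c = (0.202/0.948) × 31.39 × e^(−0.202×1.736) = 0.2131 × 31.39 × 0.7042 = 4.710 mg/L.
Minimum DO = 10.4 − 4.710 = 5.690 mg/L.

t_c ≈ 1.74 d; minimum DO ≈ 5.69 mg/L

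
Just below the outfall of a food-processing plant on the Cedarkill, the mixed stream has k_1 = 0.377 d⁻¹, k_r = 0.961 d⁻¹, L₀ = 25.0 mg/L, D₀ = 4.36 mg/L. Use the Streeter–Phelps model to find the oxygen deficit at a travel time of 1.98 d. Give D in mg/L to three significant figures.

D ≈ 5.89 mg/L

k_1 L₀/(k_r−k_1) = 0.377×25.0/(0.961−0.377) = 9.425/0.5840 = 16.14 mg/L.
e^(−k_1 t) = e^(−0.377×1.980) = 0.4740; e^(−k_r t) = e^(−0.961×1.980) = 0.1492.
D = 16.14 × (0.4740 − 0.1492) + 4.36 × 0.1492 = 5.243 + 0.6503 = 5.894 mg/L.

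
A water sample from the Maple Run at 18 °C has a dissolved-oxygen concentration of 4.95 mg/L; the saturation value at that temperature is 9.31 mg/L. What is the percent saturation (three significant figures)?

53.2 % saturation

% saturation = C/C_s × 100 = 4.95/9.31 × 100 = 53.2 %.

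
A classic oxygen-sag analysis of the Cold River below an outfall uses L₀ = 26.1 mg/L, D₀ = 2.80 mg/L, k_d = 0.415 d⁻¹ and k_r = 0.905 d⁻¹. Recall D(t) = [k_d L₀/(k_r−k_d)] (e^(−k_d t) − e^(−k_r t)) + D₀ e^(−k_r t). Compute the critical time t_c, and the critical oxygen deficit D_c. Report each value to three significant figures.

At the critical point dD/dt = 0, so k_d L₀ e^(−k_d t) = k_r D. Substituting D(t) from the Streeter–Phelps equation and solving for t gives
t_c = ln[(k_r/k_d)(1 − D₀(k_r−k_d)/(k_d L₀))] / (k_r−k_d).
Here k_r−k_d = 0.4900 d⁻¹ and 1 − D₀(k_r−k_d)/(k_d L₀) = 1 − 2.80×0.4900/(0.415×26.1) = 0.8733, so
t_c = ln(2.181 × 0.8733) / 0.4900 = 0.6442 / 0.4900 = 1.315 d.
D_c = (k_d/k_r) L₀ e^(−k_d t_c) = (0.415/0.905) × 26.1 × e^(−0.415×1.315) = 0.4586 × 26.1 × 0.5795 = 6.936 mg/L.

t_c ≈ 1.31 d; D_c ≈ 6.94 mg/L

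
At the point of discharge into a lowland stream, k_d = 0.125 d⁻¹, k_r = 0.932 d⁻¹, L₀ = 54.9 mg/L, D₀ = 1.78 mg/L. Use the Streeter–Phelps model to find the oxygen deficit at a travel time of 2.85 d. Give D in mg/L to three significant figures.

D ≈ 5.48 mg/L

k_d L₀/(k_r−k_d) = 0.125×54.9/(0.932−0.125) = 6.862/0.8070 = 8.504 mg/L.
e^(−k_d t) = e^(−0.125×2.850) = 0.7003; e^(−k_r t) = e^(−0.932×2.850) = 0.07021.
D = 8.504 × (0.7003 − 0.07021) + 1.78 × 0.07021 = 5.358 + 0.1250 = 5.483 mg/L.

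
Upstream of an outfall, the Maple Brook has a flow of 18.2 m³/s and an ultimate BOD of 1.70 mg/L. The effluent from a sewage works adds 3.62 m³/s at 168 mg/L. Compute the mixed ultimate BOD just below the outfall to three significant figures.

29.3 mg/L

Flow-weighted mixing: C = (Q_r C_r + Q_w C_w)/(Q_r + Q_w)
= (18.2×1.70 + 3.62×168)/(18.2 + 3.62) = 639.1/21.82 = 29.29 mg/L.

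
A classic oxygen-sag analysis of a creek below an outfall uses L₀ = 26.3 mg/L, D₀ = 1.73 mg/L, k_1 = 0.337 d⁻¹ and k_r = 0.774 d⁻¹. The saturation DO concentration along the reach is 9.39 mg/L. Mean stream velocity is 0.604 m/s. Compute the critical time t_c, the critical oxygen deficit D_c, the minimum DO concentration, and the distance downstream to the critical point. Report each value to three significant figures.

t_c ≈ 1.70 d; D_c ≈ 6.46 mg/L; min DO ≈ 2.93 mg/L; x_c ≈ 88.6 km

t_c = [1/(k_r−k_1)] ln[(k_r/k_1)(1 − D₀(k_r−k_1)/(k_1 L₀))]
= [1/(0.774−0.337)] ln[(0.774/0.337)(1 − 1.73×0.4370/(0.337×26.3))]
= (1/0.4370) ln[2.297 × 0.9147] = 2.288 × ln(2.101) = 2.288 × 0.7423 = 1.699 d.
D_c = (k_1/k_r) L₀ e^(−k_1 t_c) = (0.337/0.774) × 26.3 × e^(−0.337×1.699) = 0.4354 × 26.3 × 0.5641 = 6.460 mg/L.
Minimum DO = C_s − D_c = 9.39 − 6.460 = 2.930 mg/L.
x_c = v t_c = 0.604 m/s × 1.699 d × 86400 s/d = 88650 m ≈ 88.6 km.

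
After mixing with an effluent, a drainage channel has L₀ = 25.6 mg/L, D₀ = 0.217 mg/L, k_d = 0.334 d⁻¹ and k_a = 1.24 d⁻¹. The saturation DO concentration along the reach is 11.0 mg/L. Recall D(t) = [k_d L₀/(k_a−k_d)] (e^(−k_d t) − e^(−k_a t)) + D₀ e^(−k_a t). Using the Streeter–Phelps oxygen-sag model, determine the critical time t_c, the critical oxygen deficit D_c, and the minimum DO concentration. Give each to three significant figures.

t_c = [1/(k_a−k_d)] ln[(k_a/k_d)(1 − D₀(k_a−k_d)/(k_d L₀))]
= [1/(1.24−0.334)] ln[(1.24/0.334)(1 − 0.217×0.9060/(0.334×25.6))]
= (1/0.9060) ln[3.713 × 0.9770] = 1.104 × ln(3.627) = 1.104 × 1.288 = 1.422 d.
D_c = (k_d/k_a) L₀ e^(−k_d t_c) = (0.334/1.24) × 25.6 × e^(−0.334×1.422) = 0.2694 × 25.6 × 0.6219 = 4.288 mg/L.
Minimum DO = C_s − D_c = 11.0 − 4.288 = 6.712 mg/L.

t_c ≈ 1.42 d; D_c ≈ 4.29 mg/L; min DO ≈ 6.71 mg/L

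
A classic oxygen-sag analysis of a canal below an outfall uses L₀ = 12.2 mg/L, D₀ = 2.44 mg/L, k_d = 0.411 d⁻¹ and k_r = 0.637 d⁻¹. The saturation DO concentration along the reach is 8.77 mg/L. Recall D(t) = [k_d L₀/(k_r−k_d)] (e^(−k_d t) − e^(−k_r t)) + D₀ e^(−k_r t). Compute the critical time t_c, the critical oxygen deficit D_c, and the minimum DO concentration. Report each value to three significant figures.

With k_r/k_d = 1.550 and 1 − D₀(k_r−k_d)/(k_d L₀) = 0.8900,
t_c = ln(1.550 × 0.8900) / (0.637 − 0.411) = ln(1.379) / 0.2260 = 0.3217/0.2260 = 1.423 d.
D_c = (k_d/k_r) L₀ e^(−k_d t_c) = (0.411/0.637) × 12.2 × e^(−0.411×1.423) = 0.6452 × 12.2 × 0.5571 = 4.385 mg/L.
Minimum DO = C_s − D_c = 8.77 − 4.385 = 4.385 mg/L.

t_c ≈ 1.42 d; D_c ≈ 4.39 mg/L; min DO ≈ 4.38 mg/L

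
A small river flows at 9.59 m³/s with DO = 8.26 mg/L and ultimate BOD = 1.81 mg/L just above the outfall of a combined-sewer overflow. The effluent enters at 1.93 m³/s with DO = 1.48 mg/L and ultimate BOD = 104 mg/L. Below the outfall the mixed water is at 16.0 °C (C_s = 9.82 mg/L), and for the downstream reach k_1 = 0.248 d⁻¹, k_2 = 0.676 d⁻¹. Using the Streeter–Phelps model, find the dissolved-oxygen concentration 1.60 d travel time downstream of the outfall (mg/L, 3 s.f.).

DO ≈ 5.25 mg/L

Mixed DO = (9.59×8.26 + 1.93×1.48)/(9.59+1.93) = 82.07/11.52 = 7.124 mg/L.
Mixed L₀ = (9.59×1.81 + 1.93×104)/(11.52) = 218.1/11.52 = 18.93 mg/L.
Initial deficit D₀ = C_s − DO₀ = 9.82 − 7.124 = 2.696 mg/L.
D(1.60) = [0.248×18.93/(0.676−0.248)](e^(−0.248×1.60) − e^(−0.676×1.60)) + 2.696 e^(−0.676×1.60)
= 10.97 × (0.6725 − 0.3391) + 2.696 × 0.3391 = 4.571 mg/L.
DO = 9.82 − 4.571 = 5.249 mg/L.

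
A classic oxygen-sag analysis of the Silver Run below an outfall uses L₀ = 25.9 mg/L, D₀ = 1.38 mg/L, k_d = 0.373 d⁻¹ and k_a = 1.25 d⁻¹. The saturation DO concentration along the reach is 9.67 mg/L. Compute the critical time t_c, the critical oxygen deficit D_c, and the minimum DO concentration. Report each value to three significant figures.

t_c ≈ 1.23 d; D_c ≈ 4.89 mg/L; min DO ≈ 4.78 mg/L

At the critical point dD/dt = 0, so k_d L₀ e^(−k_d t) = k_a D. Substituting D(t) from the Streeter–Phelps equation and solving for t gives
t_c = ln[(k_a/k_d)(1 − D₀(k_a−k_d)/(k_d L₀))] / (k_a−k_d).
Here k_a−k_d = 0.8770 d⁻¹ and 1 − D₀(k_a−k_d)/(k_d L₀) = 1 − 1.38×0.8770/(0.373×25.9) = 0.8747, so
t_c = ln(3.351 × 0.8747) / 0.8770 = 1.075 / 0.8770 = 1.226 d.
D_c = (k_d/k_a) L₀ e^(−k_d t_c) = (0.373/1.25) × 25.9 × e^(−0.373×1.226) = 0.2984 × 25.9 × 0.6329 = 4.892 mg/L.
Minimum DO = C_s − D_c = 9.67 − 4.892 = 4.778 mg/L.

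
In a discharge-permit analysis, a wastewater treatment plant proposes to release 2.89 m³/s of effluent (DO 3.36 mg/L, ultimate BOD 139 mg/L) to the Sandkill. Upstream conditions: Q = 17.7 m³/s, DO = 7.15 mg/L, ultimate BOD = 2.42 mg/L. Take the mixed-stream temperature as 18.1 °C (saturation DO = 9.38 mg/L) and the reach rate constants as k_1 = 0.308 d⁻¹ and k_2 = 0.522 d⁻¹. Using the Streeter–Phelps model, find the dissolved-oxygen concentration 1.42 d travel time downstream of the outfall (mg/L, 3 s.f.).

Mixed DO = (17.7×7.15 + 2.89×3.36)/(17.7+2.89) = 136.3/20.59 = 6.618 mg/L.
Mixed L₀ = (17.7×2.42 + 2.89×139)/(20.59) = 444.5/20.59 = 21.59 mg/L.
Initial deficit D₀ = C_s − DO₀ = 9.38 − 6.618 = 2.762 mg/L.
D(1.42) = [0.308×21.59/(0.522−0.308)](e^(−0.308×1.42) − e^(−0.522×1.42)) + 2.762 e^(−0.522×1.42)
= 31.07 × (0.6457 − 0.4765) + 2.762 × 0.4765 = 6.574 mg/L.
DO = 9.38 − 6.574 = 2.806 mg/L.

DO ≈ 2.81 mg/L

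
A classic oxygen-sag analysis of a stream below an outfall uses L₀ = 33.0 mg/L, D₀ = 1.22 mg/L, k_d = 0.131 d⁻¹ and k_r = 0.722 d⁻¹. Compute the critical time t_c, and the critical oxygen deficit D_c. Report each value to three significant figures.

t_c = [1/(k_r−k_d)] ln[(k_r/k_d)(1 − D₀(k_r−k_d)/(k_d L₀))]
= [1/(0.722−0.131)] ln[(0.722/0.131)(1 − 1.22×0.5910/(0.131×33.0))]
= (1/0.5910) ln[5.511 × 0.8332] = 1.692 × ln(4.592) = 1.692 × 1.524 = 2.579 d.
L(t_c) = L₀ e^(−k_d t_c) = 33.0 × 0.7133 = 23.54 mg/L, and at the critical point k_r D_c = k_d L, so D_c = (0.131/0.722) × 23.54 = 4.271 mg/L.

t_c ≈ 2.58 d; D_c ≈ 4.27 mg/L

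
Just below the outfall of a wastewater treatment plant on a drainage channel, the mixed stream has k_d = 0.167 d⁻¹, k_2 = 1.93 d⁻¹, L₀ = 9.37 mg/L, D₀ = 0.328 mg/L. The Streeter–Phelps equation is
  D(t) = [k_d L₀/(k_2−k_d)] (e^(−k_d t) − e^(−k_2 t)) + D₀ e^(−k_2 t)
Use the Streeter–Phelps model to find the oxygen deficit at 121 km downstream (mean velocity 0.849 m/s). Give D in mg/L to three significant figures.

Travel time t = x/v = 121 km / (0.849 m/s) = 121000 m / 0.849 m/s = 142500 s = 1.650 d.
k_d L₀/(k_2−k_d) = 0.167×9.37/(1.93−0.167) = 1.565/1.763 = 0.8876 mg/L.
e^(−k_d t) = e^(−0.167×1.650) = 0.7592; e^(−k_2 t) = e^(−1.93×1.650) = 0.04144.
D = 0.8876 × (0.7592 − 0.04144) + 0.328 × 0.04144 = 0.6371 + 0.01359 = 0.6507 mg/L.

D ≈ 0.651 mg/L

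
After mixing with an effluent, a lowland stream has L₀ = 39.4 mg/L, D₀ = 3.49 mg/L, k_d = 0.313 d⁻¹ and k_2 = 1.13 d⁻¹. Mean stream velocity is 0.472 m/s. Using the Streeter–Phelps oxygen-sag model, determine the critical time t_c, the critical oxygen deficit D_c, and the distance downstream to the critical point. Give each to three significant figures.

t_c ≈ 1.25 d; D_c ≈ 7.38 mg/L; x_c ≈ 51.0 km

At the critical point dD/dt = 0, so k_d L₀ e^(−k_d t) = k_2 D. Substituting D(t) from the Streeter–Phelps equation and solving for t gives
t_c = ln[(k_2/k_d)(1 − D₀(k_2−k_d)/(k_d L₀))] / (k_2−k_d).
Here k_2−k_d = 0.8170 d⁻¹ and 1 − D₀(k_2−k_d)/(k_d L₀) = 1 − 3.49×0.8170/(0.313×39.4) = 0.7688, so
t_c = ln(3.610 × 0.7688) / 0.8170 = 1.021 / 0.8170 = 1.249 d.
L(t_c) = L₀ e^(−k_d t_c) = 39.4 × 0.6763 = 26.65 mg/L, and at the critical point k_2 D_c = k_d L, so D_c = (0.313/1.13) × 26.65 = 7.381 mg/L.
x_c = v t_c = 0.472 m/s × 1.249 d × 86400 s/d = 50960 m ≈ 51.0 km.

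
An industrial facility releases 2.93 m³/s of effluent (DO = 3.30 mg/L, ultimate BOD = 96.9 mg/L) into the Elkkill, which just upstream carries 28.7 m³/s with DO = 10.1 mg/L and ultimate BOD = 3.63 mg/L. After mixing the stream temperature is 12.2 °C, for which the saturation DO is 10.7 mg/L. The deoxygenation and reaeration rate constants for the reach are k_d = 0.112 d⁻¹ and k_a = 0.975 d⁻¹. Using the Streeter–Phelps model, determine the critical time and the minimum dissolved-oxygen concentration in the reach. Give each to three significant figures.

Mixed DO = (28.7×10.1 + 2.93×3.30)/(28.7+2.93) = 299.5/31.63 = 9.470 mg/L.
Mixed L₀ = (28.7×3.63 + 2.93×96.9)/(31.63) = 388.1/31.63 = 12.27 mg/L.
Initial deficit D₀ = C_s − DO₀ = 10.7 − 9.470 = 1.230 mg/L.
t_c = (1/0.8630) ln[(0.975/0.112)(1 − 1.230×0.8630/(0.112×12.27))] = 1.159 × ln(1.982) = 0.7925 d.
D_c = (0.112/0.975) × 12.27 × e^(−0.112×0.7925) = 0.1149 × 12.27 × 0.9151 = 1.290 mg/L.
Minimum DO = 10.7 − 1.290 = 9.410 mg/L.

t_c ≈ 0.792 d; minimum DO ≈ 9.41 mg/L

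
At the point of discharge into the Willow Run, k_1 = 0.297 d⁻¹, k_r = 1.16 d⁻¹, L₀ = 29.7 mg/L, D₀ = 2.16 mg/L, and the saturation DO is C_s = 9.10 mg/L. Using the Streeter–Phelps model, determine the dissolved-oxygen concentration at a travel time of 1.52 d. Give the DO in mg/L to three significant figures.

DO ≈ 3.97 mg/L

k_1 L₀/(k_r−k_1) = 0.297×29.7/(1.16−0.297) = 8.821/0.8630 = 10.22 mg/L.
e^(−k_1 t) = e^(−0.297×1.520) = 0.6367; e^(−k_r t) = e^(−1.16×1.520) = 0.1715.
D = 10.22 × (0.6367 − 0.1715) + 2.16 × 0.1715 = 4.755 + 0.3704 = 5.125 mg/L.
DO = C_s − D = 9.10 − 5.125 = 3.975 mg/L.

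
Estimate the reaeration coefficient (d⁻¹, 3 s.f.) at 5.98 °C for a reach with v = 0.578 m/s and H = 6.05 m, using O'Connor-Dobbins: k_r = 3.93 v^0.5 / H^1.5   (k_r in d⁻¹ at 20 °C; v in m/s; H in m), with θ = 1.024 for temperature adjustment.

k_r ≈ 0.144 d⁻¹

k_r(20) = 3.93 × 0.578^0.5 / 6.05^1.5 = 3.93 × 0.7603 / 14.88 = 0.2008 d⁻¹.
k_r(5.98) = 0.2008 × 1.024^(5.98−20) = 0.2008 × 0.7171 = 0.1440 d⁻¹.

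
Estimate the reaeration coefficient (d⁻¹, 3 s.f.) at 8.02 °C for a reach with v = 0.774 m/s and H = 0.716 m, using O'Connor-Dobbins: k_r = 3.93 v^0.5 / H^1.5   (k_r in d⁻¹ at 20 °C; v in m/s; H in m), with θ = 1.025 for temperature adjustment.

k_r ≈ 4.25 d⁻¹

k_r(20) = 3.93 × 0.774^0.5 / 0.716^1.5 = 3.93 × 0.8798 / 0.6059 = 5.707 d⁻¹.
k_r(8.02) = 5.707 × 1.025^(8.02−20) = 5.707 × 0.7439 = 4.245 d⁻¹.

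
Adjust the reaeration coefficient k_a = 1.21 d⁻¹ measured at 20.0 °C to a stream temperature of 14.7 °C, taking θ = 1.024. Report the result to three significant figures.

k_a ≈ 1.07 d⁻¹

k_a(T₂) = k_a(T₁) · θ^(T₂−T₁) = 1.21 × 1.024^(14.7−20.0)
= 1.21 × 1.024^-5.30 = 1.21 × 0.8819 = 1.067 d⁻¹.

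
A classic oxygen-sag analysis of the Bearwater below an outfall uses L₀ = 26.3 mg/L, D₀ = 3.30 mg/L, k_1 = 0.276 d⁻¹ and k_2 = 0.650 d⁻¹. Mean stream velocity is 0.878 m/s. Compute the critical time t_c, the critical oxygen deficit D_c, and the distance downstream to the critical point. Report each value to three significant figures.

t_c = [1/(k_2−k_1)] ln[(k_2/k_1)(1 − D₀(k_2−k_1)/(k_1 L₀))]
= [1/(0.650−0.276)] ln[(0.650/0.276)(1 − 3.30×0.3740/(0.276×26.3))]
= (1/0.3740) ln[2.355 × 0.8300] = 2.674 × ln(1.955) = 2.674 × 0.6702 = 1.792 d.
L(t_c) = L₀ e^(−k_1 t_c) = 26.3 × 0.6098 = 16.04 mg/L, and at the critical point k_2 D_c = k_1 L, so D_c = (0.276/0.650) × 16.04 = 6.810 mg/L.
x_c = v t_c = 0.878 m/s × 1.792 d × 86400 s/d = 135900 m ≈ 136 km.

t_c ≈ 1.79 d; D_c ≈ 6.81 mg/L; x_c ≈ 136 km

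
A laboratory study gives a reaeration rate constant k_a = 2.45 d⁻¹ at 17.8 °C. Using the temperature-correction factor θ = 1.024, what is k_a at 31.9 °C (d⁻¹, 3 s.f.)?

k_a ≈ 3.42 d⁻¹

k_a(T₂) = k_a(T₁) · θ^(T₂−T₁) = 2.45 × 1.024^(31.9−17.8)
= 2.45 × 1.024^14.1 = 2.45 × 1.397 = 3.423 d⁻¹.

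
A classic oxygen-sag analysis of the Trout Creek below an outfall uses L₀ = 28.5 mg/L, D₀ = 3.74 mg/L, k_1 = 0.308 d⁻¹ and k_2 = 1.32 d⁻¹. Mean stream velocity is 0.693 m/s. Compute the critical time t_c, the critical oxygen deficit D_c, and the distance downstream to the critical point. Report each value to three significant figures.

With k_2/k_1 = 4.286 and 1 − D₀(k_2−k_1)/(k_1 L₀) = 0.5688,
t_c = ln(4.286 × 0.5688) / (1.32 − 0.308) = ln(2.438) / 1.012 = 0.8911/1.012 = 0.8805 d.
L(t_c) = L₀ e^(−k_1 t_c) = 28.5 × 0.7625 = 21.73 mg/L, and at the critical point k_2 D_c = k_1 L, so D_c = (0.308/1.32) × 21.73 = 5.070 mg/L.
x_c = v t_c = 0.693 m/s × 0.8805 d × 86400 s/d = 52720 m ≈ 52.7 km.

t_c ≈ 0.881 d; D_c ≈ 5.07 mg/L; x_c ≈ 52.7 km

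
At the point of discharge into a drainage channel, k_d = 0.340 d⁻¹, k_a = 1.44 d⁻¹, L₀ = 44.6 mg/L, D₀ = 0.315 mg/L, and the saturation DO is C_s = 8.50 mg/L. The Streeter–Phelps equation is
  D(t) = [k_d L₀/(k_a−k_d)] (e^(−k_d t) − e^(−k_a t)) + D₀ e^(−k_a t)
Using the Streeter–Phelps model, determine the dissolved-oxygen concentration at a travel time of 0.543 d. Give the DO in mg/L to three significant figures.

k_d L₀/(k_a−k_d) = 0.340×44.6/(1.44−0.340) = 15.16/1.100 = 13.79 mg/L.
e^(−k_d t) = e^(−0.340×0.5430) = 0.8314; e^(−k_a t) = e^(−1.44×0.5430) = 0.4575.
D = 13.79 × (0.8314 − 0.4575) + 0.315 × 0.4575 = 5.154 + 0.1441 = 5.298 mg/L.
DO = C_s − D = 8.50 − 5.298 = 3.202 mg/L.

DO ≈ 3.20 mg/L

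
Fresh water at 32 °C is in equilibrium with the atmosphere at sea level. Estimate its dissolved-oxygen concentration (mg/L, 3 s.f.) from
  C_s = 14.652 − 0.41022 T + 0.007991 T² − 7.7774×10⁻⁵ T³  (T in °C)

C_s ≈ 7.16 mg/L

C_s = 14.652 − 0.41022×32 + 0.007991×32² − 7.7774×10⁻⁵×32³ = 7.159 mg/L.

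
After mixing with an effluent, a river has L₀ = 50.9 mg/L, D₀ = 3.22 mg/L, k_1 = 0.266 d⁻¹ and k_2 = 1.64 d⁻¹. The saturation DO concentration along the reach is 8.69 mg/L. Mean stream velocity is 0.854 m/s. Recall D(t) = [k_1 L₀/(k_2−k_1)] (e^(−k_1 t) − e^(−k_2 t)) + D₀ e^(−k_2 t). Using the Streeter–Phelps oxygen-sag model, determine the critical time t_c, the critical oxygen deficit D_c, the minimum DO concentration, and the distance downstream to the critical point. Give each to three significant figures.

With k_2/k_1 = 6.165 and 1 − D₀(k_2−k_1)/(k_1 L₀) = 0.6732,
t_c = ln(6.165 × 0.6732) / (1.64 − 0.266) = ln(4.151) / 1.374 = 1.423/1.374 = 1.036 d.
D_c = (k_1/k_2) L₀ e^(−k_1 t_c) = (0.266/1.64) × 50.9 × e^(−0.266×1.036) = 0.1622 × 50.9 × 0.7592 = 6.267 mg/L.
Minimum DO = C_s − D_c = 8.69 − 6.267 = 2.423 mg/L.
x_c = v t_c = 0.854 m/s × 1.036 d × 86400 s/d = 76430 m ≈ 76.4 km.

t_c ≈ 1.04 d; D_c ≈ 6.27 mg/L; min DO ≈ 2.42 mg/L; x_c ≈ 76.4 km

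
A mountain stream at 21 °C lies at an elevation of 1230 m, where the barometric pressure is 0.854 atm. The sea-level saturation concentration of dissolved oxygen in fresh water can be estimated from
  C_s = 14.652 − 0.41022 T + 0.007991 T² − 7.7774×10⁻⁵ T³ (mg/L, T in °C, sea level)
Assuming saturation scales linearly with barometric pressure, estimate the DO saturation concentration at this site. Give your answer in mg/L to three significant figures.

C_s ≈ 7.55 mg/L

At sea level: C_s = 14.652 − 0.41022×21 + 0.007991×21² − 7.7774×10⁻⁵×21³ = 8.841 mg/L.
Pressure correction: C_s' = 8.841 × 0.854 = 7.550 mg/L.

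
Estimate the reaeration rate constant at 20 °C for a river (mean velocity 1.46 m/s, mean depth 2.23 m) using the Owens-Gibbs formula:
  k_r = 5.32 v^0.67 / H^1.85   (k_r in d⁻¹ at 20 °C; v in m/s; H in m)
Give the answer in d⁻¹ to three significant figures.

k_r ≈ 1.55 d⁻¹

k_r = 5.32 × 1.46^0.67 / 2.23^1.85 = 5.32 × 1.289 / 4.409 = 1.555 d⁻¹.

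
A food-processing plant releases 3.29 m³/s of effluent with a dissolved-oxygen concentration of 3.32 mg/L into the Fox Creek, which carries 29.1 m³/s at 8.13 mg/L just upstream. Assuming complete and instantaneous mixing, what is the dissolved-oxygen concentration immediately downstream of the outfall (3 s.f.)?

Flow-weighted mixing: C = (Q_r C_r + Q_w C_w)/(Q_r + Q_w)
= (29.1×8.13 + 3.29×3.32)/(29.1 + 3.29) = 247.5/32.39 = 7.641 mg/L.

7.64 mg/L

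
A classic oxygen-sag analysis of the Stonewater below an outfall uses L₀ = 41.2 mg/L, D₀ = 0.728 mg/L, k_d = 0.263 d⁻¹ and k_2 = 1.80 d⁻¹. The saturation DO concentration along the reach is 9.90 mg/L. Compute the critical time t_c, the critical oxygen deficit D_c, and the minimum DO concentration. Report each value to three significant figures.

t_c ≈ 1.18 d; D_c ≈ 4.41 mg/L; min DO ≈ 5.49 mg/L

With k_2/k_d = 6.844 and 1 − D₀(k_2−k_d)/(k_d L₀) = 0.8967,
t_c = ln(6.844 × 0.8967) / (1.80 − 0.263) = ln(6.137) / 1.537 = 1.814/1.537 = 1.180 d.
L(t_c) = L₀ e^(−k_d t_c) = 41.2 × 0.7331 = 30.20 mg/L, and at the critical point k_2 D_c = k_d L, so D_c = (0.263/1.80) × 30.20 = 4.413 mg/L.
Minimum DO = C_s − D_c = 9.90 − 4.413 = 5.487 mg/L.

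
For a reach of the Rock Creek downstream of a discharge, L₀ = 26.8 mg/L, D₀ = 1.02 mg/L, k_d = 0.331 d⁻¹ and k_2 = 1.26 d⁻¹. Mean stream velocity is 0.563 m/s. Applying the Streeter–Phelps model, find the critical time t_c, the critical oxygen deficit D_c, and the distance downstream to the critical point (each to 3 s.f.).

With k_2/k_d = 3.807 and 1 − D₀(k_2−k_d)/(k_d L₀) = 0.8932,
t_c = ln(3.807 × 0.8932) / (1.26 − 0.331) = ln(3.400) / 0.9290 = 1.224/0.9290 = 1.317 d.
D_c = (k_d/k_2) L₀ e^(−k_d t_c) = (0.331/1.26) × 26.8 × e^(−0.331×1.317) = 0.2627 × 26.8 × 0.6466 = 4.552 mg/L.
x_c = v t_c = 0.563 m/s × 1.317 d × 86400 s/d = 64080 m ≈ 64.1 km.

t_c ≈ 1.32 d; D_c ≈ 4.55 mg/L; x_c ≈ 64.1 km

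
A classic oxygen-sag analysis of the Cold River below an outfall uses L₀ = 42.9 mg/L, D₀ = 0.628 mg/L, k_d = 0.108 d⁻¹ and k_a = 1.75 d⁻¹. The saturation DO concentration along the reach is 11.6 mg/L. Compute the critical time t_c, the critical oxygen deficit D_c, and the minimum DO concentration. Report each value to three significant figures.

t_c = [1/(k_a−k_d)] ln[(k_a/k_d)(1 − D₀(k_a−k_d)/(k_d L₀))]
= [1/(1.75−0.108)] ln[(1.75/0.108)(1 − 0.628×1.642/(0.108×42.9))]
= (1/1.642) ln[16.20 × 0.7774] = 0.6090 × ln(12.60) = 0.6090 × 2.533 = 1.543 d.
D_c = (k_d/k_a) L₀ e^(−k_d t_c) = (0.108/1.75) × 42.9 × e^(−0.108×1.543) = 0.06171 × 42.9 × 0.8465 = 2.241 mg/L.
Minimum DO = C_s − D_c = 11.6 − 2.241 = 9.359 mg/L.

t_c ≈ 1.54 d; D_c ≈ 2.24 mg/L; min DO ≈ 9.36 mg/L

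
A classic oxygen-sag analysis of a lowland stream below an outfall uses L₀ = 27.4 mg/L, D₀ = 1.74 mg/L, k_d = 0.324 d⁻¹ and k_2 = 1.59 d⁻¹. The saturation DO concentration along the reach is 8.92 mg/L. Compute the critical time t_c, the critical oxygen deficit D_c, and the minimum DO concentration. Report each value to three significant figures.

At the critical point dD/dt = 0, so k_d L₀ e^(−k_d t) = k_2 D. Substituting D(t) from the Streeter–Phelps equation and solving for t gives
t_c = ln[(k_2/k_d)(1 − D₀(k_2−k_d)/(k_d L₀))] / (k_2−k_d).
Here k_2−k_d = 1.266 d⁻¹ and 1 − D₀(k_2−k_d)/(k_d L₀) = 1 − 1.74×1.266/(0.324×27.4) = 0.7519, so
t_c = ln(4.907 × 0.7519) / 1.266 = 1.306 / 1.266 = 1.031 d.
L(t_c) = L₀ e^(−k_d t_c) = 27.4 × 0.7160 = 19.62 mg/L, and at the critical point k_2 D_c = k_d L, so D_c = (0.324/1.59) × 19.62 = 3.998 mg/L.
Minimum DO = C_s − D_c = 8.92 − 3.998 = 4.922 mg/L.

t_c ≈ 1.03 d; D_c ≈ 4.00 mg/L; min DO ≈ 4.92 mg/L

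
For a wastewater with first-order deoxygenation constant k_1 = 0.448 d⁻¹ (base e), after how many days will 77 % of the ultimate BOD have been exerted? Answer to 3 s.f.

t ≈ 3.28 d

y/L₀ = 1 − e^(−k_1 t) = 0.77 ⇒ e^(−k_1 t) = 0.230
t = −ln(0.230) / 0.448 = 1.470 / 0.448 = 3.281 d.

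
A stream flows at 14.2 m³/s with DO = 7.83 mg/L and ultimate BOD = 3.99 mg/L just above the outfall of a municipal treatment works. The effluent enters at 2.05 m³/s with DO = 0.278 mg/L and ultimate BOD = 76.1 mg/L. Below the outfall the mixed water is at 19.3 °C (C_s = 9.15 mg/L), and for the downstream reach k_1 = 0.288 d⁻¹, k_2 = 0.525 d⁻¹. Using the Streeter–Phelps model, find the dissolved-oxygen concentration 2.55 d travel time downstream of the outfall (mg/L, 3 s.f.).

Mixed DO = (14.2×7.83 + 2.05×0.278)/(14.2+2.05) = 111.8/16.25 = 6.877 mg/L.
Mixed L₀ = (14.2×3.99 + 2.05×76.1)/(16.25) = 212.7/16.25 = 13.09 mg/L.
Initial deficit D₀ = C_s − DO₀ = 9.15 − 6.877 = 2.273 mg/L.
D(2.55) = [0.288×13.09/(0.525−0.288)](e^(−0.288×2.55) − e^(−0.525×2.55)) + 2.273 e^(−0.525×2.55)
= 15.90 × (0.4798 − 0.2622) + 2.273 × 0.2622 = 4.057 mg/L.
DO = 9.15 − 4.057 = 5.093 mg/L.

DO ≈ 5.09 mg/L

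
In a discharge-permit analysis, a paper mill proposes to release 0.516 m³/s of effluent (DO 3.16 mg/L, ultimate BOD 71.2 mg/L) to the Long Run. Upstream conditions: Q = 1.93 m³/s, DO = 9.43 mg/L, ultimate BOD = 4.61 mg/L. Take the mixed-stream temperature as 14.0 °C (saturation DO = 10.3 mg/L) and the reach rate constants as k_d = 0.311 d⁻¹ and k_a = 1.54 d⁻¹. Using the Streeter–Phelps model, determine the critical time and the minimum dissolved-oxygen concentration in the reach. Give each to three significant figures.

t_c ≈ 0.794 d; minimum DO ≈ 7.36 mg/L

Mixed DO = (1.93×9.43 + 0.516×3.16)/(1.93+0.516) = 19.83/2.446 = 8.107 mg/L.
Mixed L₀ = (1.93×4.61 + 0.516×71.2)/(2.446) = 45.64/2.446 = 18.66 mg/L.
Initial deficit D₀ = C_s − DO₀ = 10.3 − 8.107 = 2.193 mg/L.
t_c = (1/1.229) ln[(1.54/0.311)(1 − 2.193×1.229/(0.311×18.66))] = 0.8137 × ln(2.652) = 0.7936 d.
D_c = (0.311/1.54) × 18.66 × e^(−0.311×0.7936) = 0.2019 × 18.66 × 0.7813 = 2.944 mg/L.
Minimum DO = 10.3 − 2.944 = 7.356 mg/L.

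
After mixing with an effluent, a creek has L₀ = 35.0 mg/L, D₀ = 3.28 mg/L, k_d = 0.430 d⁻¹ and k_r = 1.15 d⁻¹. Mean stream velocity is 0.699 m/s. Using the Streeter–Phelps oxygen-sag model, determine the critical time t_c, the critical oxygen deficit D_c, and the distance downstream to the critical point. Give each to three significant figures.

t_c ≈ 1.13 d; D_c ≈ 8.05 mg/L; x_c ≈ 68.2 km

t_c = [1/(k_r−k_d)] ln[(k_r/k_d)(1 − D₀(k_r−k_d)/(k_d L₀))]
= [1/(1.15−0.430)] ln[(1.15/0.430)(1 − 3.28×0.7200/(0.430×35.0))]
= (1/0.7200) ln[2.674 × 0.8431] = 1.389 × ln(2.255) = 1.389 × 0.8130 = 1.129 d.
L(t_c) = L₀ e^(−k_d t_c) = 35.0 × 0.6153 = 21.54 mg/L, and at the critical point k_r D_c = k_d L, so D_c = (0.430/1.15) × 21.54 = 8.053 mg/L.
x_c = v t_c = 0.699 m/s × 1.129 d × 86400 s/d = 68200 m ≈ 68.2 km.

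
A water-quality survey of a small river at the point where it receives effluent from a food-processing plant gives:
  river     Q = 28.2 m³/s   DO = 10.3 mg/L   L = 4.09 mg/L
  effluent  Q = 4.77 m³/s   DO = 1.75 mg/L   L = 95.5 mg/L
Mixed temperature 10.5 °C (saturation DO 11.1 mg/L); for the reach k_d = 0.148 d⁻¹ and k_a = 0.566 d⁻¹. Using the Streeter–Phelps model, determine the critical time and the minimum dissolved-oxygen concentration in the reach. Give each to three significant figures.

Mixed DO = (28.2×10.3 + 4.77×1.75)/(28.2+4.77) = 298.8/32.97 = 9.063 mg/L.
Mixed L₀ = (28.2×4.09 + 4.77×95.5)/(32.97) = 570.9/32.97 = 17.31 mg/L.
Initial deficit D₀ = C_s − DO₀ = 11.1 − 9.063 = 2.037 mg/L.
t_c = (1/0.4180) ln[(0.566/0.148)(1 − 2.037×0.4180/(0.148×17.31))] = 2.392 × ln(2.554) = 2.243 d.
D_c = (0.148/0.566) × 17.31 × e^(−0.148×2.243) = 0.2615 × 17.31 × 0.7175 = 3.249 mg/L.
Minimum DO = 11.1 − 3.249 = 7.851 mg/L.

t_c ≈ 2.24 d; minimum DO ≈ 7.85 mg/L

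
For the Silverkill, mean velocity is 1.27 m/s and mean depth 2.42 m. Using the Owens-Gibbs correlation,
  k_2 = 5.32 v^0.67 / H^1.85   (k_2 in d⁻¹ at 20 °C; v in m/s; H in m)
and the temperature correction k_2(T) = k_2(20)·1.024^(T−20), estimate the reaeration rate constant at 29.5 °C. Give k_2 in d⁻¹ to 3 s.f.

k_2(20) = 5.32 × 1.27^0.67 / 2.42^1.85 = 5.32 × 1.174 / 5.129 = 1.217 d⁻¹.
k_2(29.5) = 1.217 × 1.024^(29.5−20) = 1.217 × 1.253 = 1.525 d⁻¹.

k_2 ≈ 1.52 d⁻¹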